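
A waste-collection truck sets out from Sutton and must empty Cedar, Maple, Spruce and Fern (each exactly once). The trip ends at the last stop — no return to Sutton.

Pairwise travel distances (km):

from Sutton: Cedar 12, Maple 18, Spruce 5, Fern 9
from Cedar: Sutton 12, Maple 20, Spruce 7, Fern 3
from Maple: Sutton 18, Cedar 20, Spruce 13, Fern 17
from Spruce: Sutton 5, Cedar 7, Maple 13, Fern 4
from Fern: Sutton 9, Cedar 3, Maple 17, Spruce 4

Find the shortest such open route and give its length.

There are 4! = 24 possible orderings.
Sutton - Cedar - Maple - Spruce - Fern: 12+20+13+4 = 49
Sutton - Cedar - Maple - Fern - Spruce: 12+20+17+4 = 53
Sutton - Cedar - Spruce - Maple - Fern: 12+7+13+17 = 49
Sutton - Cedar - Spruce - Fern - Maple: 12+7+4+17 = 40
Sutton - Cedar - Fern - Maple - Spruce: 12+3+17+13 = 45
Sutton - Cedar - Fern - Spruce - Maple: 12+3+4+13 = 32
Sutton - Maple - Cedar - Spruce - Fern: 18+20+7+4 = 49
Sutton - Maple - Cedar - Fern - Spruce: 18+20+3+4 = 45
Sutton - Maple - Spruce - Cedar - Fern: 18+13+7+3 = 41
Sutton - Maple - Spruce - Fern - Cedar: 18+13+4+3 = 38
Sutton - Maple - Fern - Cedar - Spruce: 18+17+3+7 = 45
Sutton - Maple - Fern - Spruce - Cedar: 18+17+4+7 = 46
Sutton - Spruce - Cedar - Maple - Fern: 5+7+20+17 = 49
Sutton - Spruce - Cedar - Fern - Maple: 5+7+3+17 = 32
… (10 more)
The minimum is 32.
One shortest path: Sutton → Cedar → Fern → Spruce → Maple.

32 km — the minimum one-way total.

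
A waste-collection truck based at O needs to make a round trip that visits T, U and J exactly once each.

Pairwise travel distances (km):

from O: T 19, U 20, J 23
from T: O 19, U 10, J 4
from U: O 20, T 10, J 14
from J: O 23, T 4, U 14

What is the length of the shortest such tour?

O → T → U → J → O: 19+10+14+23 = 66
O → T → J → U → O: 19+4+14+20 = 57
O → U → T → J → O: 20+10+4+23 = 57
The minimum is 57.
One optimal route: O → T → J → U → O (or its reverse).

Shortest round trip = 57 km.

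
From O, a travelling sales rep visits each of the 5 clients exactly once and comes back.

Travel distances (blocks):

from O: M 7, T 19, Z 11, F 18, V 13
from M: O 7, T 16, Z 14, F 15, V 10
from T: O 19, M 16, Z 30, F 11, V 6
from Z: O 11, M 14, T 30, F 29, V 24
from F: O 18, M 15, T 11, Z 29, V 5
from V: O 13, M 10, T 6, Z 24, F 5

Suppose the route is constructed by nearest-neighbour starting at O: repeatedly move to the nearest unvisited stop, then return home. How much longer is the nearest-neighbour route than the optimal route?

From O: M=7, Z=11, V=13, F=18, T=19 → choose M (7).
From M: V=10, Z=14, F=15, T=16 → choose V (10).
From V: F=5, T=6, Z=24 → choose F (5).
From F: T=11, Z=29 → choose T (11).
From T: Z=30 → choose Z (30).
NN route O → M → V → F → T → Z → O costs 74.
Optimal: O → T → F → V → M → Z → O costs 70 (by enumerating all 60 distinct tours).
Excess = 74 − 70 = 4.

The nearest-neighbour route is 4 blocks longer than optimal.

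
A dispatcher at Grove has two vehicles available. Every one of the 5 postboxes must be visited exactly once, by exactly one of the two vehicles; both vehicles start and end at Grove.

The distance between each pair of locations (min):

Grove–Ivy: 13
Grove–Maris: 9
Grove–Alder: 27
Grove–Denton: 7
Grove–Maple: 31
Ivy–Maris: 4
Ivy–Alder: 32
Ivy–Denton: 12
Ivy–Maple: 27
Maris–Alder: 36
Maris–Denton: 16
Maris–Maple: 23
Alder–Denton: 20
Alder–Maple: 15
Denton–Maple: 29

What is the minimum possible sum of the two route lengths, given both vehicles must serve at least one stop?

Try each way of splitting the stops between the two vehicles (each non-empty) and, for each split, find the best tour for each vehicle:
  {Ivy} + {Maris, Alder, Denton, Maple}: 26 + 74 = 100
  {Maris} + {Ivy, Alder, Denton, Maple}: 18 + 82 = 100
  {Ivy, Maris} + {Alder, Denton, Maple}: 26 + 73 = 99
  {Alder} + {Ivy, Maris, Denton, Maple}: 54 + 76 = 130
  {Ivy, Alder} + {Maris, Denton, Maple}: 72 + 68 = 140
  {Maris, Alder} + {Ivy, Denton, Maple}: 72 + 76 = 148
  … (15 splits in total)
  {Denton} + {Ivy, Maris, Alder, Maple}: 14 + 82 = 96  ← best
Best: vehicle 1 Grove → Denton → Grove = 14; vehicle 2 Grove → Ivy → Maris → Maple → Alder → Grove = 82; combined 96.

Minimum combined distance: 96 min.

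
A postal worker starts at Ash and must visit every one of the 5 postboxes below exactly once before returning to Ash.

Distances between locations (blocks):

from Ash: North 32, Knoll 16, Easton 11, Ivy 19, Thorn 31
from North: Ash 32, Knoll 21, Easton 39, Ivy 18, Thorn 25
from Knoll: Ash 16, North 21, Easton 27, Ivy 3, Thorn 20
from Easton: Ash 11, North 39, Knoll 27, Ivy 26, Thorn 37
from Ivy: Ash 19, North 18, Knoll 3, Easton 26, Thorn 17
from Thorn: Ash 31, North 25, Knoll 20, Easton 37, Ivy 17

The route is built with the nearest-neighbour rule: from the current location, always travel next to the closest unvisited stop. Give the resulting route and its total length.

117 blocks along Ash → Easton → Ivy → Knoll → Thorn → North → Ash.

Ash → [Easton:11 / Knoll:16 / Ivy:19 / Thorn:31 / North:32] → Easton (11)
Easton → [Ivy:26 / Knoll:27 / Thorn:37 / North:39] → Ivy (26)
Ivy → [Knoll:3 / Thorn:17 / North:18] → Knoll (3)
Knoll → [Thorn:20 / North:21] → Thorn (20)
Thorn → [North:25] → North (25)
Return North→Ash: 32.
Total = 11 + 26 + 3 + 20 + 25 + 32 = 117.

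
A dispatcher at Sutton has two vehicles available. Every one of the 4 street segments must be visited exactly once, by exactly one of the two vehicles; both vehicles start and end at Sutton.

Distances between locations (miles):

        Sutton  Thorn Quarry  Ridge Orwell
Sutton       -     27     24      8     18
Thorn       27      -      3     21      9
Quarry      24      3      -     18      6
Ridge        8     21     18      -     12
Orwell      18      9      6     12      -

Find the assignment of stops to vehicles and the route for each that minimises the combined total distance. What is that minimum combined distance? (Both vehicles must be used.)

There are 2^3 − 1 = 7 ways to divide the 4 stops into two non-empty groups. For each, the best each vehicle can do is its own shortest tour through its group:
  {Thorn} + {Quarry, Ridge, Orwell}: 54 + 50 = 104
  {Quarry} + {Thorn, Ridge, Orwell}: 48 + 56 = 104
  {Thorn, Quarry} + {Ridge, Orwell}: 54 + 38 = 92
  {Ridge} + {Thorn, Quarry, Orwell}: 16 + 54 = 70
  {Thorn, Ridge} + {Quarry, Orwell}: 56 + 48 = 104
  {Quarry, Ridge} + {Thorn, Orwell}: 50 + 54 = 104
  … (7 splits in total)
Best: vehicle 1 Sutton → Ridge → Sutton = 16; vehicle 2 Sutton → Thorn → Quarry → Orwell → Sutton = 54; combined 70.

70 miles — the smallest possible combined total.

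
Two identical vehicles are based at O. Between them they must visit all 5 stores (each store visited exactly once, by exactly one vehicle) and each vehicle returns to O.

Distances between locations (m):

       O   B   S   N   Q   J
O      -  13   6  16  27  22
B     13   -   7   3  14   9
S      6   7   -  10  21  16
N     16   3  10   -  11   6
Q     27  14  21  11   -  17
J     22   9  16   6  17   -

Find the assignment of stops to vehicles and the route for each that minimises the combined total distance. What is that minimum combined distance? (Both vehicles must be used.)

Check every non-empty split of the stops between the two vehicles; for each half take its own optimal tour:
  {B} + {S, N, Q, J}: 26 + 66 = 92
  {S} + {B, N, Q, J}: 12 + 66 = 78
  {B, S} + {N, Q, J}: 26 + 66 = 92
  {N} + {B, S, Q, J}: 32 + 66 = 98
  {B, N} + {S, Q, J}: 32 + 66 = 98
  {S, N} + {B, Q, J}: 32 + 66 = 98
  … (15 splits in total)
Best: vehicle 1 O → S → O = 12; vehicle 2 O → B → N → Q → J → O = 66; combined 78.

Minimum combined distance: 78 m.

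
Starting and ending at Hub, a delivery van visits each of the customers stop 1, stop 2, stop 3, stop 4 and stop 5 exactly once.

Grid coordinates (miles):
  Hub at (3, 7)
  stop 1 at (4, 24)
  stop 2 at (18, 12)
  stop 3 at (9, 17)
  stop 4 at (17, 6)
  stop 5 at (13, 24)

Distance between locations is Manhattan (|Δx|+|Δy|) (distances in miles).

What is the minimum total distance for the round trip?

Minimum total distance: 74 miles.

With 5 stops there are 5!/2 = 60 distinct round trips (a route and its reverse cost the same).
Hub - stop 1 - stop 2 - stop 3 - stop 4 - stop 5 - Hub: 18+26+14+19+22+27 = 126
Hub - stop 1 - stop 2 - stop 3 - stop 5 - stop 4 - Hub: 18+26+14+11+22+15 = 106
Hub - stop 1 - stop 2 - stop 4 - stop 3 - stop 5 - Hub: 18+26+7+19+11+27 = 108
Hub - stop 1 - stop 2 - stop 4 - stop 5 - stop 3 - Hub: 18+26+7+22+11+16 = 100
Hub - stop 1 - stop 2 - stop 5 - stop 3 - stop 4 - Hub: 18+26+17+11+19+15 = 106
Hub - stop 1 - stop 2 - stop 5 - stop 4 - stop 3 - Hub: 18+26+17+22+19+16 = 118
Hub - stop 1 - stop 3 - stop 2 - stop 4 - stop 5 - Hub: 18+12+14+7+22+27 = 100
Hub - stop 1 - stop 3 - stop 2 - stop 5 - stop 4 - Hub: 18+12+14+17+22+15 = 98
Hub - stop 1 - stop 3 - stop 4 - stop 2 - stop 5 - Hub: 18+12+19+7+17+27 = 100
Hub - stop 1 - stop 3 - stop 4 - stop 5 - stop 2 - Hub: 18+12+19+22+17+20 = 108
Hub - stop 1 - stop 3 - stop 5 - stop 2 - stop 4 - Hub: 18+12+11+17+7+15 = 80
Hub - stop 1 - stop 3 - stop 5 - stop 4 - stop 2 - Hub: 18+12+11+22+7+20 = 90
Hub - stop 1 - stop 4 - stop 2 - stop 3 - stop 5 - Hub: 18+31+7+14+11+27 = 108
Hub - stop 1 - stop 4 - stop 2 - stop 5 - stop 3 - Hub: 18+31+7+17+11+16 = 100
… (46 more)
Hub - stop 1 - stop 5 - stop 3 - stop 2 - stop 4 - Hub: 18+9+11+14+7+15 = 74  ← best
The minimum is 74.
One optimal route: Hub → stop 1 → stop 5 → stop 3 → stop 2 → stop 4 → Hub (or its reverse).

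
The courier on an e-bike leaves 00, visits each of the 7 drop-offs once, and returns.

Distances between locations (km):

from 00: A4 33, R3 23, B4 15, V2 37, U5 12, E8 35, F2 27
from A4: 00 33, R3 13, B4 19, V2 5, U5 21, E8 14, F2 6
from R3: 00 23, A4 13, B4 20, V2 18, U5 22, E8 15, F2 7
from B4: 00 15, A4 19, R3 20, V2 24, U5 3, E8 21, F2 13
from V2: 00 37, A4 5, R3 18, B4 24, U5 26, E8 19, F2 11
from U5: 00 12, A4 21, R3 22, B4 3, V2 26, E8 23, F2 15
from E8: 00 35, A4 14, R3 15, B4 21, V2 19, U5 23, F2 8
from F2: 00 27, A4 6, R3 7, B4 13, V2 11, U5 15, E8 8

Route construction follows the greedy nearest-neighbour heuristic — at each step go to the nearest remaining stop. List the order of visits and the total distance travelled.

From 00: distances to unvisited — U5=12, B4=15, R3=23, F2=27, A4=33, E8=35, V2=37. Nearest is U5 (12).
From U5: distances to unvisited — B4=3, F2=15, A4=21, R3=22, E8=23, V2=26. Nearest is B4 (3).
From B4: distances to unvisited — F2=13, A4=19, R3=20, E8=21, V2=24. Nearest is F2 (13).
From F2: distances to unvisited — A4=6, R3=7, E8=8, V2=11. Nearest is A4 (6).
From A4: distances to unvisited — V2=5, R3=13, E8=14. Nearest is V2 (5).
From V2: distances to unvisited — R3=18, E8=19. Nearest is R3 (18).
From R3: distances to unvisited — E8=15. Nearest is E8 (15).
Return E8→00: 35.
Total = 12 + 3 + 13 + 6 + 5 + 18 + 15 + 35 = 107.

Total distance 107 km via the nearest-neighbour route 00 → U5 → B4 → F2 → A4 → V2 → R3 → E8 → 00.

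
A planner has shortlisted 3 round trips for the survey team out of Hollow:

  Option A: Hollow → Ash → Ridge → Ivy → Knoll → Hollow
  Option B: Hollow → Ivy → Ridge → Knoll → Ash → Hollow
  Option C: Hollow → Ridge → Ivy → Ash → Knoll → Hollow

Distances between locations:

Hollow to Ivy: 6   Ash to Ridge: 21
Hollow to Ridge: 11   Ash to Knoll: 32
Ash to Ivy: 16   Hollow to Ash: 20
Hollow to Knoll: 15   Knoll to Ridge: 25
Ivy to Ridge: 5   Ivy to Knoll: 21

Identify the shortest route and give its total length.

79 — Option C is the shortest.

Option A: 20 + 21 + 5 + 21 + 15 = 82
Option B: 6 + 5 + 25 + 32 + 20 = 88
Option C: 11 + 5 + 16 + 32 + 15 = 79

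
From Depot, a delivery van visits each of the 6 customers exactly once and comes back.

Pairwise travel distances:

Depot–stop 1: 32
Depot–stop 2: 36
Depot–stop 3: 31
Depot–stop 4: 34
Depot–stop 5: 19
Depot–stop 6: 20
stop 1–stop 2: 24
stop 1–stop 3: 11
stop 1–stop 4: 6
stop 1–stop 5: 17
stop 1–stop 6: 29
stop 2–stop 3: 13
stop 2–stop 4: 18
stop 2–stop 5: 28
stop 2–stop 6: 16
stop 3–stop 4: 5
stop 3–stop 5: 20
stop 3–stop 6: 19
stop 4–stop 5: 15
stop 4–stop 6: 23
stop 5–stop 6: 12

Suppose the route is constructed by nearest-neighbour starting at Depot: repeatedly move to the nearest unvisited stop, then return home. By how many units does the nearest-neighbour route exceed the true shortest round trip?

From Depot: stop 5=19, stop 6=20, stop 3=31, stop 1=32, stop 4=34, stop 2=36 → choose stop 5 (19).
From stop 5: stop 6=12, stop 4=15, stop 1=17, stop 3=20, stop 2=28 → choose stop 6 (12).
From stop 6: stop 2=16, stop 3=19, stop 4=23, stop 1=29 → choose stop 2 (16).
From stop 2: stop 3=13, stop 4=18, stop 1=24 → choose stop 3 (13).
From stop 3: stop 4=5, stop 1=11 → choose stop 4 (5).
From stop 4: stop 1=6 → choose stop 1 (6).
NN route Depot → stop 5 → stop 6 → stop 2 → stop 3 → stop 4 → stop 1 → Depot costs 103.
Optimal: Depot → stop 5 → stop 1 → stop 4 → stop 3 → stop 2 → stop 6 → Depot costs 96 (by enumerating all 360 distinct tours).
Excess = 103 − 96 = 7.

Excess over optimum: 7.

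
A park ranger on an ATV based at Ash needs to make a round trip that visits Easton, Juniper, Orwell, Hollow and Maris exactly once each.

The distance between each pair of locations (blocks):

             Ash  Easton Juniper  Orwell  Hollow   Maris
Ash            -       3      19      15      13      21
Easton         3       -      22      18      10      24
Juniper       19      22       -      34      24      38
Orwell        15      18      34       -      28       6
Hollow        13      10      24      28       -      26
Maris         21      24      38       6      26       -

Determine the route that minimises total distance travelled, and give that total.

Ash - Easton - Juniper - Orwell - Hollow - Maris - Ash: 3+22+34+28+26+21 = 134
Ash - Easton - Juniper - Orwell - Maris - Hollow - Ash: 3+22+34+6+26+13 = 104
Ash - Easton - Juniper - Hollow - Orwell - Maris - Ash: 3+22+24+28+6+21 = 104
Ash - Easton - Juniper - Hollow - Maris - Orwell - Ash: 3+22+24+26+6+15 = 96
Ash - Easton - Juniper - Maris - Orwell - Hollow - Ash: 3+22+38+6+28+13 = 110
Ash - Easton - Juniper - Maris - Hollow - Orwell - Ash: 3+22+38+26+28+15 = 132
Ash - Easton - Orwell - Juniper - Hollow - Maris - Ash: 3+18+34+24+26+21 = 126
Ash - Easton - Orwell - Juniper - Maris - Hollow - Ash: 3+18+34+38+26+13 = 132
Ash - Easton - Orwell - Hollow - Juniper - Maris - Ash: 3+18+28+24+38+21 = 132
Ash - Easton - Orwell - Hollow - Maris - Juniper - Ash: 3+18+28+26+38+19 = 132
Ash - Easton - Orwell - Maris - Juniper - Hollow - Ash: 3+18+6+38+24+13 = 102
Ash - Easton - Orwell - Maris - Hollow - Juniper - Ash: 3+18+6+26+24+19 = 96
Ash - Easton - Hollow - Juniper - Orwell - Maris - Ash: 3+10+24+34+6+21 = 98
Ash - Easton - Hollow - Juniper - Maris - Orwell - Ash: 3+10+24+38+6+15 = 96
… (46 more)
The minimum is 96.
One optimal route: Ash → Easton → Juniper → Hollow → Maris → Orwell → Ash (or its reverse).

Shortest round trip = 96 blocks.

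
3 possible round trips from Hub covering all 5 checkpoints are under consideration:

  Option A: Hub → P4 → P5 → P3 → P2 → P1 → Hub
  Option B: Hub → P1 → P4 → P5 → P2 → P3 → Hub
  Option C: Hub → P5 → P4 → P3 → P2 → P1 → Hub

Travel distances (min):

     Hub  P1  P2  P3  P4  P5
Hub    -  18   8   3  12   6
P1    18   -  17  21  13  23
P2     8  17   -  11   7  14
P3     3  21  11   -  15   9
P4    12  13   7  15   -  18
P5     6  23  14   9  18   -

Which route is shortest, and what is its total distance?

Shortest is Option B, total 77 min.

Option A: 12 + 18 + 9 + 11 + 17 + 18 = 85
Option B: 18 + 13 + 18 + 14 + 11 + 3 = 77
Option C: 6 + 18 + 15 + 11 + 17 + 18 = 85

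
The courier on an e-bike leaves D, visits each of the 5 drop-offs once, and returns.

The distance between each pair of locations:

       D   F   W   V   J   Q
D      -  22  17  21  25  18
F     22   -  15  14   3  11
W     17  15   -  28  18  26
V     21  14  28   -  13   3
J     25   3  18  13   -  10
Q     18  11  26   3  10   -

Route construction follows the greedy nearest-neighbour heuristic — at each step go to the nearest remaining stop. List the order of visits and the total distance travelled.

69 along D → W → F → J → Q → V → D.

From D: distances to unvisited — W=17, Q=18, V=21, F=22, J=25. Nearest is W (17).
From W: distances to unvisited — F=15, J=18, Q=26, V=28. Nearest is F (15).
From F: distances to unvisited — J=3, Q=11, V=14. Nearest is J (3).
From J: distances to unvisited — Q=10, V=13. Nearest is Q (10).
From Q: distances to unvisited — V=3. Nearest is V (3).
Return V→D: 21.
Total = 17 + 15 + 3 + 10 + 3 + 21 = 69.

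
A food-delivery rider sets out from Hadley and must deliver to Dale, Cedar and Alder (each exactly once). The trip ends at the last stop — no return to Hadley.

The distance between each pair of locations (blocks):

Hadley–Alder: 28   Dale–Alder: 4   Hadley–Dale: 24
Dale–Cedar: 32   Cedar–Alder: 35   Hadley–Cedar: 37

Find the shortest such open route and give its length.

Shortest open route: 63 blocks.

There are 3! = 6 possible orderings.
Hadley - Dale - Cedar - Alder: 24+32+35 = 91
Hadley - Dale - Alder - Cedar: 24+4+35 = 63
Hadley - Cedar - Dale - Alder: 37+32+4 = 73
Hadley - Cedar - Alder - Dale: 37+35+4 = 76
Hadley - Alder - Dale - Cedar: 28+4+32 = 64
Hadley - Alder - Cedar - Dale: 28+35+32 = 95
The minimum is 63.
One shortest path: Hadley → Dale → Alder → Cedar.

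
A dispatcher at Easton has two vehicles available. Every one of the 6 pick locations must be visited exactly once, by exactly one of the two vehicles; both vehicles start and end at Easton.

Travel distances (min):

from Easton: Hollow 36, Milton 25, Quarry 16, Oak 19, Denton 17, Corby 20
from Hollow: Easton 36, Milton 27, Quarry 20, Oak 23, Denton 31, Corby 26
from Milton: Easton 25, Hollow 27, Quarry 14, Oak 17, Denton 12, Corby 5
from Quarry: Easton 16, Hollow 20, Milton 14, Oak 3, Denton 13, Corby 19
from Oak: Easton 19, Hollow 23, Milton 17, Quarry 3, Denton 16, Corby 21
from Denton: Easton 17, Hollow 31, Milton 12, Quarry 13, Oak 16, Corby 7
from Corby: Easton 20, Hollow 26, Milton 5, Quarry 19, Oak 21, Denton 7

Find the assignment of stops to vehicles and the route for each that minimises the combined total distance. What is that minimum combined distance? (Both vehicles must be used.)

128 min — the smallest possible combined total.

Try each way of splitting the stops between the two vehicles (each non-empty) and, for each split, find the best tour for each vehicle:
  {Hollow} + {Milton, Quarry, Oak, Denton, Corby}: 72 + 65 = 137
  {Milton} + {Hollow, Quarry, Oak, Denton, Corby}: 50 + 92 = 142
  {Hollow, Milton} + {Quarry, Oak, Denton, Corby}: 88 + 62 = 150
  {Quarry} + {Hollow, Milton, Oak, Denton, Corby}: 32 + 98 = 130
  {Hollow, Quarry} + {Milton, Oak, Denton, Corby}: 72 + 65 = 137
  {Milton, Quarry} + {Hollow, Oak, Denton, Corby}: 55 + 92 = 147
  … (31 splits in total)
  {Denton} + {Hollow, Milton, Quarry, Oak, Corby}: 34 + 94 = 128  ← best
Best: vehicle 1 Easton → Denton → Easton = 34; vehicle 2 Easton → Quarry → Oak → Hollow → Milton → Corby → Easton = 94; combined 128.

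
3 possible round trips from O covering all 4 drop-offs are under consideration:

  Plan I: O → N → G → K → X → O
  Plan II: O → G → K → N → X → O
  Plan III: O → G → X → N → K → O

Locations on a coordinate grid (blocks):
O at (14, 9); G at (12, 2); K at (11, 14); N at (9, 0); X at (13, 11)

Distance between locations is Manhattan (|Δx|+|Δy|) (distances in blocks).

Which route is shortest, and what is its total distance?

Plan I: 14 + 5 + 13 + 5 + 3 = 40
Plan II: 9 + 13 + 16 + 15 + 3 = 56
Plan III: 9 + 10 + 15 + 16 + 8 = 58

Shortest is Plan I, total 40 blocks.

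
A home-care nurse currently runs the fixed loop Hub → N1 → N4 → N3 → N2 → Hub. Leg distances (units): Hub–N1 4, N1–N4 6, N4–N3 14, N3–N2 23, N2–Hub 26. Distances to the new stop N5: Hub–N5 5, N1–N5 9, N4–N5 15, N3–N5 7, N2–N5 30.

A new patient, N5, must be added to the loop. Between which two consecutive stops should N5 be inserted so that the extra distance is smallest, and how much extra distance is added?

Insertion cost between consecutive stops i–j is d(i,N5) + d(N5,j) − d(i,j):
  between Hub and N1: 5 + 9 − 4 = 10
  between N1 and N4: 9 + 15 − 6 = 18
  between N4 and N3: 15 + 7 − 14 = 8
  between N3 and N2: 7 + 30 − 23 = 14
  between N2 and Hub: 30 + 5 − 26 = 9
Cheapest insertion is between N4 and N3, adding 8.
New total = 73 + 8 = 81.

+8 — insert N5 between N4 and N3.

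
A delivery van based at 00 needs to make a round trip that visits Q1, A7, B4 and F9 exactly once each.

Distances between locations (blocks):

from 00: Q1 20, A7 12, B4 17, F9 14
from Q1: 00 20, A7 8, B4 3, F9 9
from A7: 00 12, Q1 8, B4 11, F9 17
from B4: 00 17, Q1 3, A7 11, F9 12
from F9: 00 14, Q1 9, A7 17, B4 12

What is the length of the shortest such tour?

Shortest round trip = 49 blocks.

There are 12 distinct closed tours to check (reversals are equivalent).
00 → Q1 → A7 → B4 → F9 → 00: 20+8+11+12+14 = 65
00 → Q1 → A7 → F9 → B4 → 00: 20+8+17+12+17 = 74
00 → Q1 → B4 → A7 → F9 → 00: 20+3+11+17+14 = 65
00 → Q1 → B4 → F9 → A7 → 00: 20+3+12+17+12 = 64
00 → Q1 → F9 → A7 → B4 → 00: 20+9+17+11+17 = 74
00 → Q1 → F9 → B4 → A7 → 00: 20+9+12+11+12 = 64
00 → A7 → Q1 → B4 → F9 → 00: 12+8+3+12+14 = 49
00 → A7 → Q1 → F9 → B4 → 00: 12+8+9+12+17 = 58
00 → A7 → B4 → Q1 → F9 → 00: 12+11+3+9+14 = 49
00 → A7 → F9 → Q1 → B4 → 00: 12+17+9+3+17 = 58
00 → B4 → Q1 → A7 → F9 → 00: 17+3+8+17+14 = 59
00 → B4 → A7 → Q1 → F9 → 00: 17+11+8+9+14 = 59
The minimum is 49.
One optimal route: 00 → A7 → Q1 → B4 → F9 → 00 (or its reverse).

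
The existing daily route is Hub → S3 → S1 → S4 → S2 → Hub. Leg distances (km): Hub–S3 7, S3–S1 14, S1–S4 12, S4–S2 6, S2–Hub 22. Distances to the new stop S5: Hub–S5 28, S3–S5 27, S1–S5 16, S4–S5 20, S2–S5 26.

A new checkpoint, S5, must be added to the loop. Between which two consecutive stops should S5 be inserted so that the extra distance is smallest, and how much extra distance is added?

Insertion cost between consecutive stops i–j is d(i,S5) + d(S5,j) − d(i,j):
  between Hub and S3: 28 + 27 − 7 = 48
  between S3 and S1: 27 + 16 − 14 = 29
  between S1 and S4: 16 + 20 − 12 = 24
  between S4 and S2: 20 + 26 − 6 = 40
  between S2 and Hub: 26 + 28 − 22 = 32
Cheapest insertion is between S1 and S4, adding 24.
New total = 61 + 24 = 85.

Adding 24 km by placing S5 on the S1–S4 leg.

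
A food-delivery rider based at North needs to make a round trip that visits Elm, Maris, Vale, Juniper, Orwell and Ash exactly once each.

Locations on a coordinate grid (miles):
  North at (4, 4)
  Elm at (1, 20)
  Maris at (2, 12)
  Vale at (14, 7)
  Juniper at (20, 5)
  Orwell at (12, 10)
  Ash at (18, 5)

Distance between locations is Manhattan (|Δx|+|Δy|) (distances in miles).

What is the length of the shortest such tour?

With 6 stops there are 6!/2 = 360 distinct round trips (a route and its reverse cost the same).
North - Elm - Maris - Vale - Juniper - Orwell - Ash - North: 19+9+17+8+13+11+15 = 92
North - Elm - Maris - Vale - Juniper - Ash - Orwell - North: 19+9+17+8+2+11+14 = 80
North - Elm - Maris - Vale - Orwell - Juniper - Ash - North: 19+9+17+5+13+2+15 = 80
North - Elm - Maris - Vale - Orwell - Ash - Juniper - North: 19+9+17+5+11+2+17 = 80
North - Elm - Maris - Vale - Ash - Juniper - Orwell - North: 19+9+17+6+2+13+14 = 80
North - Elm - Maris - Vale - Ash - Orwell - Juniper - North: 19+9+17+6+11+13+17 = 92
North - Elm - Maris - Juniper - Vale - Orwell - Ash - North: 19+9+25+8+5+11+15 = 92
North - Elm - Maris - Juniper - Vale - Ash - Orwell - North: 19+9+25+8+6+11+14 = 92
… (352 more)
North - Elm - Maris - Orwell - Vale - Juniper - Ash - North: 19+9+12+5+8+2+15 = 70  ← best
The minimum is 70.
One optimal route: North → Elm → Maris → Orwell → Vale → Juniper → Ash → North (or its reverse).

Shortest round trip = 70 miles.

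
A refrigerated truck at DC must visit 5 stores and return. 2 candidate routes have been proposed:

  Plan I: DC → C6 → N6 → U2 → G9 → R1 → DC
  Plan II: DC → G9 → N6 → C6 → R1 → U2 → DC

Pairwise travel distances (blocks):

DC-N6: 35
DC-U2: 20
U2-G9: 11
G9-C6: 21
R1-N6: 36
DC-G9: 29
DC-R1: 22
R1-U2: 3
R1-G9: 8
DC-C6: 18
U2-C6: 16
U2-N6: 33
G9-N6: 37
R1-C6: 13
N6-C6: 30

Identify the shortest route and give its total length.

122 blocks — Plan I is the shortest.

Plan I: 18 + 30 + 33 + 11 + 8 + 22 = 122
Plan II: 29 + 37 + 30 + 13 + 3 + 20 = 132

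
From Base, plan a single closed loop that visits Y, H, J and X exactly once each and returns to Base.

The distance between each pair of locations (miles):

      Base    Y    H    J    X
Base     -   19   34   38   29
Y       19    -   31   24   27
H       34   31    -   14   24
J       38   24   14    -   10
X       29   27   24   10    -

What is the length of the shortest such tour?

There are 12 distinct closed tours to check (reversals are equivalent).
Base→Y→H→J→X→Base: 19+31+14+10+29 = 103
Base→Y→H→X→J→Base: 19+31+24+10+38 = 122
Base→Y→J→H→X→Base: 19+24+14+24+29 = 110
Base→Y→J→X→H→Base: 19+24+10+24+34 = 111
Base→Y→X→H→J→Base: 19+27+24+14+38 = 122
Base→Y→X→J→H→Base: 19+27+10+14+34 = 104
Base→H→Y→J→X→Base: 34+31+24+10+29 = 128
Base→H→Y→X→J→Base: 34+31+27+10+38 = 140
Base→H→J→Y→X→Base: 34+14+24+27+29 = 128
Base→H→X→Y→J→Base: 34+24+27+24+38 = 147
Base→J→Y→H→X→Base: 38+24+31+24+29 = 146
Base→J→H→Y→X→Base: 38+14+31+27+29 = 139
The minimum is 103.
One optimal route: Base → Y → H → J → X → Base (or its reverse).

Minimum total distance: 103 miles.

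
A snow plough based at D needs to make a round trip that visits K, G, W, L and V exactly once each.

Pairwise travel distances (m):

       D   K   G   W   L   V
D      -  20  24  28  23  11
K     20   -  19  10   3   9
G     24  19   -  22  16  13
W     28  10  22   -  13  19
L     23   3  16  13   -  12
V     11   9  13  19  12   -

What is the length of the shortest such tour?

There are 60 distinct closed tours to check (reversals are equivalent).
D → K → G → W → L → V → D: 20+19+22+13+12+11 = 97
D → K → G → W → V → L → D: 20+19+22+19+12+23 = 115
D → K → G → L → W → V → D: 20+19+16+13+19+11 = 98
D → K → G → L → V → W → D: 20+19+16+12+19+28 = 114
D → K → G → V → W → L → D: 20+19+13+19+13+23 = 107
D → K → G → V → L → W → D: 20+19+13+12+13+28 = 105
D → K → W → G → L → V → D: 20+10+22+16+12+11 = 91
D → K → W → G → V → L → D: 20+10+22+13+12+23 = 100
D → K → W → L → G → V → D: 20+10+13+16+13+11 = 83
D → K → W → L → V → G → D: 20+10+13+12+13+24 = 92
D → K → W → V → G → L → D: 20+10+19+13+16+23 = 101
D → K → W → V → L → G → D: 20+10+19+12+16+24 = 101
D → K → L → G → W → V → D: 20+3+16+22+19+11 = 91
D → K → L → G → V → W → D: 20+3+16+13+19+28 = 99
… (46 more)
D → W → K → L → G → V → D: 28+10+3+16+13+11 = 81  ← best
The minimum is 81.
One optimal route: D → W → K → L → G → V → D (or its reverse).

Shortest round trip = 81 m.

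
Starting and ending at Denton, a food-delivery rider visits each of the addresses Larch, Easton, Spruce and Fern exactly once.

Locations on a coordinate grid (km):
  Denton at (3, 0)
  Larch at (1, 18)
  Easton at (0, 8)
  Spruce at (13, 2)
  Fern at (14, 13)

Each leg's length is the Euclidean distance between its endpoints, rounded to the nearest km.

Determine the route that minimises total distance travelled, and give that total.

There are 12 distinct closed tours to check (reversals are equivalent).
Denton - Larch - Easton - Spruce - Fern - Denton: 18+10+14+11+17 = 70
Denton - Larch - Easton - Fern - Spruce - Denton: 18+10+15+11+10 = 64
Denton - Larch - Spruce - Easton - Fern - Denton: 18+20+14+15+17 = 84
Denton - Larch - Spruce - Fern - Easton - Denton: 18+20+11+15+9 = 73
Denton - Larch - Fern - Easton - Spruce - Denton: 18+14+15+14+10 = 71
Denton - Larch - Fern - Spruce - Easton - Denton: 18+14+11+14+9 = 66
Denton - Easton - Larch - Spruce - Fern - Denton: 9+10+20+11+17 = 67
Denton - Easton - Larch - Fern - Spruce - Denton: 9+10+14+11+10 = 54
Denton - Easton - Spruce - Larch - Fern - Denton: 9+14+20+14+17 = 74
Denton - Easton - Fern - Larch - Spruce - Denton: 9+15+14+20+10 = 68
Denton - Spruce - Larch - Easton - Fern - Denton: 10+20+10+15+17 = 72
Denton - Spruce - Easton - Larch - Fern - Denton: 10+14+10+14+17 = 65
The minimum is 54.
One optimal route: Denton → Easton → Larch → Fern → Spruce → Denton (or its reverse).

Minimum total distance: 54 km.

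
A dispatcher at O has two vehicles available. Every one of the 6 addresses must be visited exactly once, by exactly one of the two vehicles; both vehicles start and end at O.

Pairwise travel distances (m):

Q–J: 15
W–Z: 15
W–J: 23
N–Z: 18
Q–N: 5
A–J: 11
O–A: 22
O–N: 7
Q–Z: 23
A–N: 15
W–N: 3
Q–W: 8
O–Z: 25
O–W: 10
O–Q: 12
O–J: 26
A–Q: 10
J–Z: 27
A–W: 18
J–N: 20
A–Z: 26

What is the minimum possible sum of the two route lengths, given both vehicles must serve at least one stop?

Check every non-empty split of the stops between the two vehicles; for each half take its own optimal tour:
  {A} + {Q, W, J, N, Z}: 44 + 79 = 123
  {Q} + {A, W, J, N, Z}: 24 + 85 = 109
  {A, Q} + {W, J, N, Z}: 44 + 78 = 122
  {W} + {A, Q, J, N, Z}: 20 + 85 = 105
  {A, W} + {Q, J, N, Z}: 50 + 79 = 129
  {Q, W} + {A, J, N, Z}: 30 + 85 = 115
  … (31 splits in total)
  {N} + {A, Q, W, J, Z}: 14 + 85 = 99  ← best
Best: vehicle 1 O → N → O = 14; vehicle 2 O → Q → A → J → Z → W → O = 85; combined 99.

99 m — the smallest possible combined total.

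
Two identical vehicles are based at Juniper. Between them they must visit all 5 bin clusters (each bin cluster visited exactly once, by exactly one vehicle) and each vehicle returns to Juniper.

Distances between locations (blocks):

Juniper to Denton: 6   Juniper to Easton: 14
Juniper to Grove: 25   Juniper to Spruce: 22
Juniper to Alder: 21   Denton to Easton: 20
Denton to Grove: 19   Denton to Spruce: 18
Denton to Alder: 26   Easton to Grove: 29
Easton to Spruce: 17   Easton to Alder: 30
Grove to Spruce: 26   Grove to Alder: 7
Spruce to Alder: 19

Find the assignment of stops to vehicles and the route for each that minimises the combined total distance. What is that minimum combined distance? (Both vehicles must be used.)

94 blocks — the smallest possible combined total.

Check every non-empty split of the stops between the two vehicles; for each half take its own optimal tour:
  {Denton} + {Easton, Grove, Spruce, Alder}: 12 + 82 = 94
  {Easton} + {Denton, Grove, Spruce, Alder}: 28 + 73 = 101
  {Denton, Easton} + {Grove, Spruce, Alder}: 40 + 73 = 113
  {Grove} + {Denton, Easton, Spruce, Alder}: 50 + 82 = 132
  {Denton, Grove} + {Easton, Spruce, Alder}: 50 + 71 = 121
  {Easton, Grove} + {Denton, Spruce, Alder}: 68 + 64 = 132
  … (15 splits in total)
Best: vehicle 1 Juniper → Denton → Juniper = 12; vehicle 2 Juniper → Easton → Spruce → Alder → Grove → Juniper = 82; combined 94.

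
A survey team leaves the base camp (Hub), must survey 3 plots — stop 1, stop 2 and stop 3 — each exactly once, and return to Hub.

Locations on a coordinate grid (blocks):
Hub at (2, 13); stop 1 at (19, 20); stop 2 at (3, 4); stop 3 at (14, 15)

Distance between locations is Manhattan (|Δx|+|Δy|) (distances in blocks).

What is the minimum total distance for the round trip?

Hub - stop 1 - stop 2 - stop 3 - Hub: 24+32+22+14 = 92
Hub - stop 1 - stop 3 - stop 2 - Hub: 24+10+22+10 = 66
Hub - stop 2 - stop 1 - stop 3 - Hub: 10+32+10+14 = 66
The minimum is 66.
One optimal route: Hub → stop 1 → stop 3 → stop 2 → Hub (or its reverse).

Minimum total distance: 66 blocks.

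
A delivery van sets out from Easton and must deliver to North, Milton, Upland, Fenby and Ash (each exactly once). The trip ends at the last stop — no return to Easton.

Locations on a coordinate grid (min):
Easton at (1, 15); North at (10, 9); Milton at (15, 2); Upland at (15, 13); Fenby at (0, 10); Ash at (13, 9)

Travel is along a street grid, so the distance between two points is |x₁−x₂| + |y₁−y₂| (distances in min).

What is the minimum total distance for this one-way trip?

37 min — the minimum one-way total.

There are 5! = 120 possible orderings.
Easton - North - Milton - Upland - Fenby - Ash: 15+12+11+18+14 = 70
Easton - North - Milton - Upland - Ash - Fenby: 15+12+11+6+14 = 58
Easton - North - Milton - Fenby - Upland - Ash: 15+12+23+18+6 = 74
Easton - North - Milton - Fenby - Ash - Upland: 15+12+23+14+6 = 70
Easton - North - Milton - Ash - Upland - Fenby: 15+12+9+6+18 = 60
Easton - North - Milton - Ash - Fenby - Upland: 15+12+9+14+18 = 68
Easton - North - Upland - Milton - Fenby - Ash: 15+9+11+23+14 = 72
Easton - North - Upland - Milton - Ash - Fenby: 15+9+11+9+14 = 58
Easton - North - Upland - Fenby - Milton - Ash: 15+9+18+23+9 = 74
Easton - North - Upland - Fenby - Ash - Milton: 15+9+18+14+9 = 65
Easton - North - Upland - Ash - Milton - Fenby: 15+9+6+9+23 = 62
Easton - North - Upland - Ash - Fenby - Milton: 15+9+6+14+23 = 67
Easton - North - Fenby - Milton - Upland - Ash: 15+11+23+11+6 = 66
Easton - North - Fenby - Milton - Ash - Upland: 15+11+23+9+6 = 64
… (106 more)
Easton - Fenby - North - Ash - Upland - Milton: 6+11+3+6+11 = 37  ← best
The minimum is 37.
One shortest path: Easton → Fenby → North → Ash → Upland → Milton.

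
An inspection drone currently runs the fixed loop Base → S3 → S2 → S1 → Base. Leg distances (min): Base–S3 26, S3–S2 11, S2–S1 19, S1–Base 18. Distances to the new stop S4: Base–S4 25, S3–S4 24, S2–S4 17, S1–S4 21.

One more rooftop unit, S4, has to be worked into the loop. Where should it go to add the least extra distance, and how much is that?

Insertion cost between consecutive stops i–j is d(i,S4) + d(S4,j) − d(i,j):
  between Base and S3: 25 + 24 − 26 = 23
  between S3 and S2: 24 + 17 − 11 = 30
  between S2 and S1: 17 + 21 − 19 = 19
  between S1 and Base: 21 + 25 − 18 = 28
Cheapest insertion is between S2 and S1, adding 19.
New total = 74 + 19 = 93.

+19 min — insert S4 between S2 and S1.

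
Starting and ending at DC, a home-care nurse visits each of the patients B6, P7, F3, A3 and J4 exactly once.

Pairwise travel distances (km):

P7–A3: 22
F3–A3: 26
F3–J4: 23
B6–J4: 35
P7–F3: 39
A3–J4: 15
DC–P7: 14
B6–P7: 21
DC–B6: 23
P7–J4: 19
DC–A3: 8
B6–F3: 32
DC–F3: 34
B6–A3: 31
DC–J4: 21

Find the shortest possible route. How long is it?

There are 60 distinct closed tours to check (reversals are equivalent).
DC→B6→P7→F3→A3→J4→DC: 23+21+39+26+15+21 = 145
DC→B6→P7→F3→J4→A3→DC: 23+21+39+23+15+8 = 129
DC→B6→P7→A3→F3→J4→DC: 23+21+22+26+23+21 = 136
DC→B6→P7→A3→J4→F3→DC: 23+21+22+15+23+34 = 138
DC→B6→P7→J4→F3→A3→DC: 23+21+19+23+26+8 = 120
DC→B6→P7→J4→A3→F3→DC: 23+21+19+15+26+34 = 138
DC→B6→F3→P7→A3→J4→DC: 23+32+39+22+15+21 = 152
DC→B6→F3→P7→J4→A3→DC: 23+32+39+19+15+8 = 136
DC→B6→F3→A3→P7→J4→DC: 23+32+26+22+19+21 = 143
DC→B6→F3→A3→J4→P7→DC: 23+32+26+15+19+14 = 129
DC→B6→F3→J4→P7→A3→DC: 23+32+23+19+22+8 = 127
DC→B6→F3→J4→A3→P7→DC: 23+32+23+15+22+14 = 129
DC→B6→A3→P7→F3→J4→DC: 23+31+22+39+23+21 = 159
DC→B6→A3→P7→J4→F3→DC: 23+31+22+19+23+34 = 152
… (46 more)
DC→P7→B6→F3→J4→A3→DC: 14+21+32+23+15+8 = 113  ← best
The minimum is 113.
One optimal route: DC → P7 → B6 → F3 → J4 → A3 → DC (or its reverse).

113 km — the shortest possible round trip.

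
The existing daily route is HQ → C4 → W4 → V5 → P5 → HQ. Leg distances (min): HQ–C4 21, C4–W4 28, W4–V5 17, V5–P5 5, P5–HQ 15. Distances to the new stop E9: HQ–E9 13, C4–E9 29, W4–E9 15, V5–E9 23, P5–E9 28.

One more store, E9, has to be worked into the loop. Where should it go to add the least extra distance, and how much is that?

+16 min — insert E9 between C4 and W4.

Insertion cost between consecutive stops i–j is d(i,E9) + d(E9,j) − d(i,j):
  between HQ and C4: 13 + 29 − 21 = 21
  between C4 and W4: 29 + 15 − 28 = 16
  between W4 and V5: 15 + 23 − 17 = 21
  between V5 and P5: 23 + 28 − 5 = 46
  between P5 and HQ: 28 + 13 − 15 = 26
Cheapest insertion is between C4 and W4, adding 16.
New total = 86 + 16 = 102.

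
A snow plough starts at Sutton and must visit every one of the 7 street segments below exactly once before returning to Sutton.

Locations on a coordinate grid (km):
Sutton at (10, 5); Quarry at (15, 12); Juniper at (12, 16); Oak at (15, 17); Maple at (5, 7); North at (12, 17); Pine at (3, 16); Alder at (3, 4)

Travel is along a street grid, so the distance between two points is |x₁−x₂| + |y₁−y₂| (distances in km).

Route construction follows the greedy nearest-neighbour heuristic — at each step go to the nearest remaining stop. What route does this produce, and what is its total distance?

From Sutton: distances to unvisited — Maple=7, Alder=8, Quarry=12, Juniper=13, North=14, Oak=17, Pine=18. Nearest is Maple (7).
From Maple: distances to unvisited — Alder=5, Pine=11, Quarry=15, Juniper=16, North=17, Oak=20. Nearest is Alder (5).
From Alder: distances to unvisited — Pine=12, Quarry=20, Juniper=21, North=22, Oak=25. Nearest is Pine (12).
From Pine: distances to unvisited — Juniper=9, North=10, Oak=13, Quarry=16. Nearest is Juniper (9).
From Juniper: distances to unvisited — North=1, Oak=4, Quarry=7. Nearest is North (1).
From North: distances to unvisited — Oak=3, Quarry=8. Nearest is Oak (3).
From Oak: distances to unvisited — Quarry=5. Nearest is Quarry (5).
Return Quarry→Sutton: 12.
Total = 7 + 5 + 12 + 9 + 1 + 3 + 5 + 12 = 54.

Nearest-neighbour total = 54 km; route Sutton → Maple → Alder → Pine → Juniper → North → Oak → Quarry → Sutton.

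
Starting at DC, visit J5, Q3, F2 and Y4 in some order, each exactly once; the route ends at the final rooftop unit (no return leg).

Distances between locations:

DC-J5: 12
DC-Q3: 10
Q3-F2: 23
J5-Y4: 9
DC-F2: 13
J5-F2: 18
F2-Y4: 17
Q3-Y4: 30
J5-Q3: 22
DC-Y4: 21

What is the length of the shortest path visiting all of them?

There are 4! = 24 possible orderings.
DC - J5 - Q3 - F2 - Y4: 12+22+23+17 = 74
DC - J5 - Q3 - Y4 - F2: 12+22+30+17 = 81
DC - J5 - F2 - Q3 - Y4: 12+18+23+30 = 83
DC - J5 - F2 - Y4 - Q3: 12+18+17+30 = 77
DC - J5 - Y4 - Q3 - F2: 12+9+30+23 = 74
DC - J5 - Y4 - F2 - Q3: 12+9+17+23 = 61
DC - Q3 - J5 - F2 - Y4: 10+22+18+17 = 67
DC - Q3 - J5 - Y4 - F2: 10+22+9+17 = 58
DC - Q3 - F2 - J5 - Y4: 10+23+18+9 = 60
DC - Q3 - F2 - Y4 - J5: 10+23+17+9 = 59
DC - Q3 - Y4 - J5 - F2: 10+30+9+18 = 67
DC - Q3 - Y4 - F2 - J5: 10+30+17+18 = 75
DC - F2 - J5 - Q3 - Y4: 13+18+22+30 = 83
DC - F2 - J5 - Y4 - Q3: 13+18+9+30 = 70
… (10 more)
The minimum is 58.
One shortest path: DC → Q3 → J5 → Y4 → F2.

Shortest open route: 58.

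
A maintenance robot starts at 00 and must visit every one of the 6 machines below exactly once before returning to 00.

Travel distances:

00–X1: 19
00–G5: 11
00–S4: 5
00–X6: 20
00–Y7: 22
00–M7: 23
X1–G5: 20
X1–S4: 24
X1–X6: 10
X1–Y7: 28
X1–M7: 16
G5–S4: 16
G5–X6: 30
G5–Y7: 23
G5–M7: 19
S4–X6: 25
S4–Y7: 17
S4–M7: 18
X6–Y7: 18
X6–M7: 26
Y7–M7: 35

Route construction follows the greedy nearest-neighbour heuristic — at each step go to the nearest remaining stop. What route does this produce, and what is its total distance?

Total distance 106 via the nearest-neighbour route 00 → S4 → G5 → M7 → X1 → X6 → Y7 → 00.

At 00 the remaining stops are S4 5, G5 11, X1 19, X6 20, Y7 22, M7 23; go to S4.
At S4 the remaining stops are G5 16, Y7 17, M7 18, X1 24, X6 25; go to G5.
At G5 the remaining stops are M7 19, X1 20, Y7 23, X6 30; go to M7.
At M7 the remaining stops are X1 16, X6 26, Y7 35; go to X1.
At X1 the remaining stops are X6 10, Y7 28; go to X6.
At X6 the remaining stops are Y7 18; go to Y7.
Return Y7→00: 22.
Total = 5 + 16 + 19 + 16 + 10 + 18 + 22 = 106.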